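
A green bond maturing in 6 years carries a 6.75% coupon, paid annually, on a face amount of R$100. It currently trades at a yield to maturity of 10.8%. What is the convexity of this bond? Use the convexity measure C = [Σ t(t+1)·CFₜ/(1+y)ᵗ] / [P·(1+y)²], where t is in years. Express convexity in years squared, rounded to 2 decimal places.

26.95

With y = 0.108:
  t   CF        PV=CF/(1+0.108)^t    t·PV        t(t+1)·PV
  1         6.75         6.0921         6.0921          12.1841
  2         6.75         5.4982        10.9965          32.9895
  3         6.75         4.9623        14.8870          59.5478
  4         6.75         4.4786        17.9145          89.5725
  5         6.75         4.0421        20.2104         121.2624
  6       106.75        57.6938       346.1629       2,423.1406
  Σ                     82.7672       416.2633       2,738.6969
P = 82.7672.
Convexity = Σ t(t+1)·PV / [P·(1+y)²] = 2,738.6969 / (82.7672 × 1.227664) = 26.95296.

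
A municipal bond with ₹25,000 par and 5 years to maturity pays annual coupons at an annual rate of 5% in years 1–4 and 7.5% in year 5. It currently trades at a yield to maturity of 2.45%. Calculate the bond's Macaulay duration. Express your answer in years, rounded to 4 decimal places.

4.5823 years

Periodic yield y = 0.0245. Discount each cash flow and weight by its year:
  t   CF        PV=CF/(1+0.0245)^t    t·PV
  1     1,250.00     1,220.1074     1,220.1074
  2     1,250.00     1,190.9296     2,381.8592
  3     1,250.00     1,162.4496     3,487.3487
  4     1,250.00     1,134.6506     4,538.6026
  5    26,875.00    23,811.6044   119,058.0222
  Σ                 28,519.7416   130,685.9400
Price P = Σ PV = 28,519.7416.
Macaulay duration = Σ(t·PV) / P = 130,685.9400 / 28,519.7416 = 4.58230 years.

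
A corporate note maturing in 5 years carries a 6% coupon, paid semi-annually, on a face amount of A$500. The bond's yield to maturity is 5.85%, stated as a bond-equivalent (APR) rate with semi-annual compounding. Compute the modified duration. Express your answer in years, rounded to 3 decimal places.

Periodic yield y = 0.02925. First find Macaulay duration:
  t   CF        PV=CF/(1+0.02925)^t    t·PV
  1        15.00        14.5737        14.5737
  2        15.00        14.1596        28.3191
  3        15.00        13.7572        41.2715
  4        15.00        13.3662        53.4648
  5        15.00        12.9863        64.9317
  6        15.00        12.6173        75.7037
  7        15.00        12.2587        85.8110
  8        15.00        11.9103        95.2827
  9        15.00        11.5719       104.1468
  10      515.00       386.0099     3,860.0993
  Σ                    503.2111     4,423.6043
P = 503.2111; Macaulay duration = 4,423.6043 / 503.2111 = 8.79075 half-year periods = 4.39538 years.
Modified duration = D_Mac / (1 + y) = 4.39538 / 1.02925 = 4.27047 years.

4.270 years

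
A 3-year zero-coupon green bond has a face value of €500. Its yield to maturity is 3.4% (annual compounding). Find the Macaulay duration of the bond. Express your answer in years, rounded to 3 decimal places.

A zero-coupon bond has a single cash flow at maturity, so its Macaulay duration equals its maturity: 3 years.

3.000 years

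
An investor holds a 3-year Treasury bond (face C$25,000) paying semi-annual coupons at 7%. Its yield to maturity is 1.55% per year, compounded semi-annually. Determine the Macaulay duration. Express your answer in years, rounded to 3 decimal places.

2.778 years

Periodic yield y = 0.00775. Discount each cash flow and weight by its period:
  t   CF        PV=CF/(1+0.00775)^t    t·PV
  1       875.00       868.2709       868.2709
  2       875.00       861.5936     1,723.1871
  3       875.00       854.9676     2,564.9027
  4       875.00       848.3925     3,393.5700
  5       875.00       841.8680     4,209.3402
  6    25,875.00    24,703.7861   148,222.7163
  Σ                 28,978.8786   160,981.9872
Price P = Σ PV = 28,978.8786.
Macaulay duration = Σ(t·PV) / P = 160,981.9872 / 28,978.8786 = 5.55515 half-year periods.
In years: 5.55515 / 2 = 2.77757 years.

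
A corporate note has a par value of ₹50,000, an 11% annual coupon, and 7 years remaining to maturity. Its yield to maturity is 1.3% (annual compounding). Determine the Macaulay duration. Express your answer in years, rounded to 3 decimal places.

5.643 years

Periodic yield y = 0.013. Discount each cash flow and weight by its year:
  t   CF        PV=CF/(1+0.013)^t    t·PV
  1     5,500.00     5,429.4176     5,429.4176
  2     5,500.00     5,359.7409    10,719.4819
  3     5,500.00     5,290.9585    15,872.8754
  4     5,500.00     5,223.0587    20,892.2349
  5     5,500.00     5,156.0303    25,780.1516
  6     5,500.00     5,089.8621    30,539.1727
  7    55,500.00    50,702.2072   354,915.4503
  Σ                 82,251.2753   464,148.7843
Price P = Σ PV = 82,251.2753.
Macaulay duration = Σ(t·PV) / P = 464,148.7843 / 82,251.2753 = 5.64306 years.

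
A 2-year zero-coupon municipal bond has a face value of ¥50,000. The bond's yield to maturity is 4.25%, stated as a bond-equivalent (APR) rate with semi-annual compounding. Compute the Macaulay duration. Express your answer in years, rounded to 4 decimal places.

A zero-coupon bond has a single cash flow at maturity, so its Macaulay duration equals its maturity: 2 years.
(Equivalently: 4 semi-annual periods ÷ 2 = 2 years.)

2.0000 years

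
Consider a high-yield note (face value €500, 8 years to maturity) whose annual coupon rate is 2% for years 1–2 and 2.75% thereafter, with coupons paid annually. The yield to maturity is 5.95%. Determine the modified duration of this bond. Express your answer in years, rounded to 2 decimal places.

6.88 years

Periodic yield y = 0.0595. First find Macaulay duration:
  t   CF        PV=CF/(1+0.0595)^t    t·PV
  1        10.00         9.4384         9.4384
  2        10.00         8.9084        17.8167
  3        13.75        11.5611        34.6834
  4        13.75        10.9119        43.6474
  5        13.75        10.2991        51.4953
  6        13.75         9.7207        58.3241
  7        13.75         9.1748        64.2235
  8       513.75       323.5520     2,588.4163
  Σ                    393.5663     2,868.0453
P = 393.5663; Macaulay duration = 2,868.0453 / 393.5663 = 7.28732 years.
Modified duration = D_Mac / (1 + y) = 7.28732 / 1.0595 = 6.87808 years.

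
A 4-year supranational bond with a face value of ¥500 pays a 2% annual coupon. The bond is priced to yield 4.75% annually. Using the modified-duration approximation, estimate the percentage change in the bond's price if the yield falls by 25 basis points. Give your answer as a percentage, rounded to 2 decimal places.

+0.93%

Periodic yield y = 0.0475. Modified duration first:
  t   CF        PV=CF/(1+0.0475)^t    t·PV
  1        10.00         9.5465         9.5465
  2        10.00         9.1136        18.2273
  3        10.00         8.7004        26.1011
  4       510.00       423.5981     1,694.3926
  Σ                    450.9587     1,748.2675
P = 450.9587; D_Mac = 3.87678 yrs; D_mod = 3.87678/(1+0.0475) = 3.70098 yrs.
ΔP/P ≈ -D_mod · Δy = -3.70098 × (-0.0025) = +0.009252 = +0.9252%.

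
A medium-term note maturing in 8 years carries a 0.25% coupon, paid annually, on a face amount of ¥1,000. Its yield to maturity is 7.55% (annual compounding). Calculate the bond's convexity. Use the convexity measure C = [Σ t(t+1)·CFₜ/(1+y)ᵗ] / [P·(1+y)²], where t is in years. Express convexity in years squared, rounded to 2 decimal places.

61.24

With y = 0.0755:
  t   CF        PV=CF/(1+0.0755)^t    t·PV        t(t+1)·PV
  1         2.50         2.3245         2.3245           4.6490
  2         2.50         2.1613         4.3226          12.9679
  3         2.50         2.0096         6.0288          24.1152
  4         2.50         1.8685         7.4741          37.3705
  5         2.50         1.7374         8.6868          52.1206
  6         2.50         1.6154         9.6923          67.8464
  7         2.50         1.5020        10.5139          84.1115
  8     1,002.50       560.0168     4,480.1345      40,321.2103
  Σ                    573.2355     4,529.1775      40,604.3913
P = 573.2355.
Convexity = Σ t(t+1)·PV / [P·(1+y)²] = 40,604.3913 / (573.2355 × 1.156700) = 61.23773.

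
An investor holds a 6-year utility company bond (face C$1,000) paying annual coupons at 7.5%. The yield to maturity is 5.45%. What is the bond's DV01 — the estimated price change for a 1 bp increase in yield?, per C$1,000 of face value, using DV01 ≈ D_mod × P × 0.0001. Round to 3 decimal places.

C$0.533

Periodic yield y = 0.0545.
  t   CF        PV=CF/(1+0.0545)^t    t·PV
  1        75.00        71.1238        71.1238
  2        75.00        67.4478       134.8957
  3        75.00        63.9619       191.8858
  4        75.00        60.6562       242.6246
  5        75.00        57.5213       287.6063
  6     1,075.00       781.8599     4,691.1596
  Σ                  1,102.5709     5,619.2958
P = 1,102.5709; D_Mac = 5.09654 yrs; D_mod = 4.83313 yrs.
DV01 ≈ 4.83313 × 1,102.5709 × 0.0001 = 0.532887.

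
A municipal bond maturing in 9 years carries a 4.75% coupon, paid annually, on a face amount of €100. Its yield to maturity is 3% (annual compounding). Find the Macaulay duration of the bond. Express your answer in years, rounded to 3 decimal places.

Periodic yield y = 0.03. Discount each cash flow and weight by its year:
  t   CF        PV=CF/(1+0.03)^t    t·PV
  1         4.75         4.6117         4.6117
  2         4.75         4.4773         8.9547
  3         4.75         4.3469        13.0408
  4         4.75         4.2203        16.8813
  5         4.75         4.0974        20.4870
  6         4.75         3.9781        23.8683
  7         4.75         3.8622        27.0353
  8         4.75         3.7497        29.9976
  9       104.75        80.2822       722.5394
  Σ                    113.6257       867.4158
Price P = Σ PV = 113.6257.
Macaulay duration = Σ(t·PV) / P = 867.4158 / 113.6257 = 7.63398 years.

7.634 years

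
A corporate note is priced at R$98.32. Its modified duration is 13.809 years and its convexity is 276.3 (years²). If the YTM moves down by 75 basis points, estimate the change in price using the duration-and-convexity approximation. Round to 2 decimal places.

+R$10.95

Duration effect: -D_mod·Δy = -13.809 × (-0.0075) = +0.1035675
Convexity effect: ½·C·(Δy)² = 0.5 × 276.3 × (-0.0075)² = +0.0077709375
ΔP/P ≈ +0.1035675 + 0.0077709375 = +0.1113384375
ΔP ≈ 98.32 × (+0.1113384375) = +10.946795175.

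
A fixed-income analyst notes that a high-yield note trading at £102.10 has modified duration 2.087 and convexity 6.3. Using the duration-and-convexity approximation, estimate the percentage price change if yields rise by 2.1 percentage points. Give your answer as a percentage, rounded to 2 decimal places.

-4.24%

Duration effect: -D_mod·Δy = -2.087 × (+0.021) = -0.043827
Convexity effect: ½·C·(Δy)² = 0.5 × 6.3 × (0.021)² = +0.00138915
ΔP/P ≈ -0.043827 + 0.00138915 = -0.04243785
= -4.243785%.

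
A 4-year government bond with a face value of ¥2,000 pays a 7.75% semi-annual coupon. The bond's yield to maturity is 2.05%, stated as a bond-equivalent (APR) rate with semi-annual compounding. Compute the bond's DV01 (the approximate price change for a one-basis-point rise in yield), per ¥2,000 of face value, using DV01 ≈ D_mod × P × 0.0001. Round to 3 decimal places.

¥0.860

Periodic yield y = 0.01025.
  t   CF        PV=CF/(1+0.01025)^t    t·PV
  1        77.50        76.7137        76.7137
  2        77.50        75.9353       151.8707
  3        77.50        75.1649       225.4947
  4        77.50        74.4023       297.6091
  5        77.50        73.6474       368.2370
  6        77.50        72.9002       437.4010
  7        77.50        72.1605       505.1237
  8     2,077.50     1,914.7415    15,317.9323
  Σ                  2,435.6659    17,380.3823
P = 2,435.6659; D_Mac = 7.13578 half-year periods = 3.56789 yrs; D_mod = 3.53169 yrs.
DV01 ≈ 3.53169 × 2,435.6659 × 0.0001 = 0.860202.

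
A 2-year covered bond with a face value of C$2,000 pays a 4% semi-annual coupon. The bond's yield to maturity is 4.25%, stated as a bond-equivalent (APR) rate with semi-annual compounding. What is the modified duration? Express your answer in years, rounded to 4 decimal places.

1.9014 years

Periodic yield y = 0.02125. First find Macaulay duration:
  t   CF        PV=CF/(1+0.02125)^t    t·PV
  1        40.00        39.1677        39.1677
  2        40.00        38.3527        76.7054
  3        40.00        37.5547       112.6640
  4     2,040.00     1,875.4344     7,501.7378
  Σ                  1,990.5095     7,730.2748
P = 1,990.5095; Macaulay duration = 7,730.2748 / 1,990.5095 = 3.88357 half-year periods = 1.94178 years.
Modified duration = D_Mac / (1 + y) = 1.94178 / 1.02125 = 1.90138 years.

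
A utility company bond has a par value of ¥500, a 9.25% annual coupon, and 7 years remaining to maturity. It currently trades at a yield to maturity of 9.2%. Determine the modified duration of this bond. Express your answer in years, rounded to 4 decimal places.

4.9952 years

Periodic yield y = 0.092. First find Macaulay duration:
  t   CF        PV=CF/(1+0.092)^t    t·PV
  1        46.25        42.3535        42.3535
  2        46.25        38.7852        77.5705
  3        46.25        35.5176       106.5529
  4        46.25        32.5253       130.1012
  5        46.25        29.7851       148.9253
  6        46.25        27.2757       163.6542
  7       546.25       295.0074     2,065.0521
  Σ                    501.2498     2,734.2096
P = 501.2498; Macaulay duration = 2,734.2096 / 501.2498 = 5.45478 years.
Modified duration = D_Mac / (1 + y) = 5.45478 / 1.092 = 4.99522 years.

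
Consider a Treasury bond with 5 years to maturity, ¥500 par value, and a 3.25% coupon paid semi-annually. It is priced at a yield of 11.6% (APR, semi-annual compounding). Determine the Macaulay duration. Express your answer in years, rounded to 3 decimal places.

Periodic yield y = 0.058. Discount each cash flow and weight by its period:
  t   CF        PV=CF/(1+0.058)^t    t·PV
  1        8.125         7.6796         7.6796
  2        8.125         7.2586        14.5172
  3        8.125         6.8607        20.5820
  4        8.125         6.4846        25.9383
  5        8.125         6.1291        30.6454
  6        8.125         5.7931        34.7585
  7        8.125         5.4755        38.3285
  8        8.125         5.1753        41.4026
  9        8.125         4.8916        44.0245
  10     508.125       289.1438     2,891.4380
  Σ                    344.8918     3,149.3145
Price P = Σ PV = 344.8918.
Macaulay duration = Σ(t·PV) / P = 3,149.3145 / 344.8918 = 9.13131 half-year periods.
In years: 9.13131 / 2 = 4.56566 years.

4.566 years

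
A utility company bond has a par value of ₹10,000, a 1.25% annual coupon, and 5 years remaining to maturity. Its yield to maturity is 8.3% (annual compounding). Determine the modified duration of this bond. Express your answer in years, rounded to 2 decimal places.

4.48 years

Periodic yield y = 0.083. First find Macaulay duration:
  t   CF        PV=CF/(1+0.083)^t    t·PV
  1       125.00       115.4201       115.4201
  2       125.00       106.5744       213.1489
  3       125.00        98.4067       295.2201
  4       125.00        90.8649       363.4596
  5    10,125.00     6,795.9903    33,979.9514
  Σ                  7,207.2565    34,967.2001
P = 7,207.2565; Macaulay duration = 34,967.2001 / 7,207.2565 = 4.85167 years.
Modified duration = D_Mac / (1 + y) = 4.85167 / 1.083 = 4.47984 years.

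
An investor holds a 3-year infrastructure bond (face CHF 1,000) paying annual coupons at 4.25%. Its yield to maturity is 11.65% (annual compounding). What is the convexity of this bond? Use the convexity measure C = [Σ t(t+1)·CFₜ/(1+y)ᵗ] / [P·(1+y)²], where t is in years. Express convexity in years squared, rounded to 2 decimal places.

With y = 0.1165:
  t   CF        PV=CF/(1+0.1165)^t    t·PV        t(t+1)·PV
  1        42.50        38.0654        38.0654          76.1308
  2        42.50        34.0935        68.1870         204.5609
  3     1,042.50       749.0312     2,247.0935       8,988.3738
  Σ                    821.1900     2,353.3458       9,269.0656
P = 821.1900.
Convexity = Σ t(t+1)·PV / [P·(1+y)²] = 9,269.0656 / (821.1900 × 1.246572) = 9.05472.

9.05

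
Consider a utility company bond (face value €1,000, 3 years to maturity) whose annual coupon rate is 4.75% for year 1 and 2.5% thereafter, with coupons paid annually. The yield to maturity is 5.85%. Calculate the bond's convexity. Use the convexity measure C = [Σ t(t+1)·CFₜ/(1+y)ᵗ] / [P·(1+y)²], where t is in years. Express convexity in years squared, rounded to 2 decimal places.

With y = 0.0585:
  t   CF        PV=CF/(1+0.0585)^t    t·PV        t(t+1)·PV
  1        47.50        44.8748        44.8748          89.7496
  2        25.00        22.3130        44.6260         133.8781
  3     1,025.00       864.2737     2,592.8210      10,371.2839
  Σ                    931.4615     2,682.3218      10,594.9117
P = 931.4615.
Convexity = Σ t(t+1)·PV / [P·(1+y)²] = 10,594.9117 / (931.4615 × 1.120422) = 10.15198.

10.15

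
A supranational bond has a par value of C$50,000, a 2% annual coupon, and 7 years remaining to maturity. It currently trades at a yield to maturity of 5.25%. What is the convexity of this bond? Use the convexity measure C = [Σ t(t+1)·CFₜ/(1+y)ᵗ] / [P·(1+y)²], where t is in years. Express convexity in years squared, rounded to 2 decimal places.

With y = 0.0525:
  t   CF        PV=CF/(1+0.0525)^t    t·PV        t(t+1)·PV
  1     1,000.00       950.1188       950.1188       1,900.2375
  2     1,000.00       902.7257     1,805.4513       5,416.3540
  3     1,000.00       857.6966     2,573.0898      10,292.3592
  4     1,000.00       814.9136     3,259.6545      16,298.2726
  5     1,000.00       774.2647     3,871.3237      23,227.9420
  6     1,000.00       735.6435     4,413.8607      30,897.0249
  7    51,000.00    35,646.3810   249,524.6669   1,996,197.3354
  Σ                 40,681.7438   266,398.1657   2,084,229.5256
P = 40,681.7438.
Convexity = Σ t(t+1)·PV / [P·(1+y)²] = 2,084,229.5256 / (40,681.7438 × 1.107756) = 46.24894.

46.25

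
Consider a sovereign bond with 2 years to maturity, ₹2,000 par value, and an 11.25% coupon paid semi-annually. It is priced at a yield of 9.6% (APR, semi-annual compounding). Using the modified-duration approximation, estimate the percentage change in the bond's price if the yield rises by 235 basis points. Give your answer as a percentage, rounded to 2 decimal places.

Periodic yield y = 0.048. Modified duration first:
  t   CF        PV=CF/(1+0.048)^t    t·PV
  1       112.50       107.3473       107.3473
  2       112.50       102.4307       204.8613
  3       112.50        97.7392       293.2175
  4     2,112.50     1,751.2639     7,005.0555
  Σ                  2,058.7810     7,610.4816
P = 2,058.7810; D_Mac = 3.69660 half-year periods = 1.84830 yrs; D_mod = 1.84830/(1+0.048) = 1.76364 yrs.
ΔP/P ≈ -D_mod · Δy = -1.76364 × (+0.0235) = -0.041446 = -4.1446%.

-4.14%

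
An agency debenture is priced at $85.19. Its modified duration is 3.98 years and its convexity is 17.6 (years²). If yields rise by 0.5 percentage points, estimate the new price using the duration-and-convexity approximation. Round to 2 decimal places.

Duration effect: -D_mod·Δy = -3.98 × (+0.005) = -0.019900
Convexity effect: ½·C·(Δy)² = 0.5 × 17.6 × (0.005)² = +0.0002200
ΔP/P ≈ -0.019900 + 0.0002200 = -0.019680
New price ≈ 85.19 × (1 - 0.019680) = 83.5134608.

$83.51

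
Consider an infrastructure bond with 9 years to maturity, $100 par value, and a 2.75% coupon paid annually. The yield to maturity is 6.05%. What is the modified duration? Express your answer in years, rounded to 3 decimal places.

7.491 years

Periodic yield y = 0.0605. First find Macaulay duration:
  t   CF        PV=CF/(1+0.0605)^t    t·PV
  1         2.75         2.5931         2.5931
  2         2.75         2.4452         4.8904
  3         2.75         2.3057         6.9171
  4         2.75         2.1742         8.6966
  5         2.75         2.0501        10.2506
  6         2.75         1.9332        11.5990
  7         2.75         1.8229        12.7602
  8         2.75         1.7189        13.7511
  9       102.75        60.5600       545.0399
  Σ                     77.6032       616.4979
P = 77.6032; Macaulay duration = 616.4979 / 77.6032 = 7.94423 years.
Modified duration = D_Mac / (1 + y) = 7.94423 / 1.0605 = 7.49103 years.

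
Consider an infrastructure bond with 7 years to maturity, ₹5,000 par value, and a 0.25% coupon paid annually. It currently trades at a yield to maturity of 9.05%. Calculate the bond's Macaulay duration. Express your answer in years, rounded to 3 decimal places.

Periodic yield y = 0.0905. Discount each cash flow and weight by its year:
  t   CF        PV=CF/(1+0.0905)^t    t·PV
  1        12.50        11.4626        11.4626
  2        12.50        10.5114        21.0227
  3        12.50         9.6390        28.9171
  4        12.50         8.8391        35.3563
  5        12.50         8.1055        40.5277
  6        12.50         7.4329        44.5972
  7     5,012.50     2,733.2207    19,132.5447
  Σ                  2,789.2112    19,314.4283
Price P = Σ PV = 2,789.2112.
Macaulay duration = Σ(t·PV) / P = 19,314.4283 / 2,789.2112 = 6.92469 years.

6.925 years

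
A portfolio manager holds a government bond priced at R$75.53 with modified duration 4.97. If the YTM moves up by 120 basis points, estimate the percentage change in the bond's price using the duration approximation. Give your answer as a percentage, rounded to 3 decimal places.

-5.964%

Duration approximation: ΔP/P ≈ -D_mod · Δy = -4.97 × (+0.012) = -0.059640.
As a percentage: -5.9640%.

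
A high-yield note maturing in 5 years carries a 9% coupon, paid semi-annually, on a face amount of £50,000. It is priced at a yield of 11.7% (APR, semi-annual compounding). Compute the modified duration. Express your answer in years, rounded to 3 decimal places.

Periodic yield y = 0.0585. First find Macaulay duration:
  t   CF        PV=CF/(1+0.0585)^t    t·PV
  1     2,250.00     2,125.6495     2,125.6495
  2     2,250.00     2,008.1715     4,016.3429
  3     2,250.00     1,897.1861     5,691.5583
  4     2,250.00     1,792.3345     7,169.3381
  5     2,250.00     1,693.2778     8,466.3888
  6     2,250.00     1,599.6956     9,598.1735
  7     2,250.00     1,511.2854    10,578.9977
  8     2,250.00     1,427.7613    11,422.0907
  9     2,250.00     1,348.8534    12,139.6808
  10   52,250.00    29,592.2285   295,922.2846
  Σ                 44,996.4435   367,130.5049
P = 44,996.4435; Macaulay duration = 367,130.5049 / 44,996.4435 = 8.15910 half-year periods = 4.07955 years.
Modified duration = D_Mac / (1 + y) = 4.07955 / 1.0585 = 3.85409 years.

3.854 years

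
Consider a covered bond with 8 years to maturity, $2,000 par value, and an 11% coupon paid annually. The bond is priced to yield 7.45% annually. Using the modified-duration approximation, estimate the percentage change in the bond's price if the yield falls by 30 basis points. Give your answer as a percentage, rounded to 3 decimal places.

+1.656%

Periodic yield y = 0.0745. Modified duration first:
  t   CF        PV=CF/(1+0.0745)^t    t·PV
  1       220.00       204.7464       204.7464
  2       220.00       190.5504       381.1008
  3       220.00       177.3387       532.0160
  4       220.00       165.0430       660.1718
  5       220.00       153.5998       767.9989
  6       220.00       142.9500       857.7000
  7       220.00       133.0386       931.2704
  8     2,220.00     1,249.4003     9,995.2026
  Σ                  2,416.6671    14,330.2069
P = 2,416.6671; D_Mac = 5.92974 yrs; D_mod = 5.92974/(1+0.0745) = 5.51860 yrs.
ΔP/P ≈ -D_mod · Δy = -5.51860 × (-0.003) = +0.016556 = +1.6556%.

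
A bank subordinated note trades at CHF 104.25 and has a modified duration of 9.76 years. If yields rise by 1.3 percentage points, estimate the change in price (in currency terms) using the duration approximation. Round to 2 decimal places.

Duration approximation: ΔP/P ≈ -D_mod · Δy = -9.76 × (+0.013) = -0.126880.
ΔP ≈ 104.25 × (-0.126880) = -13.22724.

-CHF 13.23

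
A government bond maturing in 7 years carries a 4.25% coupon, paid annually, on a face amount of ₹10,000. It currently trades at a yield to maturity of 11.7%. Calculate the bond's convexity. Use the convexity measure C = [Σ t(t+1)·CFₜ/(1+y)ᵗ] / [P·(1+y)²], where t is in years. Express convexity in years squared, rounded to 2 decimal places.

With y = 0.117:
  t   CF        PV=CF/(1+0.117)^t    t·PV        t(t+1)·PV
  1       425.00       380.4834       380.4834         760.9669
  2       425.00       340.6298       681.2595       2,043.7785
  3       425.00       304.9505       914.8516       3,659.4065
  4       425.00       273.0085     1,092.0342       5,460.1709
  5       425.00       244.4123     1,222.0615       7,332.3691
  6       425.00       218.8114     1,312.8682       9,190.0777
  7    10,425.00     4,805.1157    33,635.8101     269,086.4808
  Σ                  6,567.4117    39,239.3686     297,533.2503
P = 6,567.4117.
Convexity = Σ t(t+1)·PV / [P·(1+y)²] = 297,533.2503 / (6,567.4117 × 1.247689) = 36.31072.

36.31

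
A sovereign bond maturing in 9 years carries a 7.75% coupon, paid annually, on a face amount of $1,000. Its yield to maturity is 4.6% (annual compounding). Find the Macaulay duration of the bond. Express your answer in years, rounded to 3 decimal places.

Periodic yield y = 0.046. Discount each cash flow and weight by its year:
  t   CF        PV=CF/(1+0.046)^t    t·PV
  1        77.50        74.0918        74.0918
  2        77.50        70.8334       141.6669
  3        77.50        67.7184       203.1552
  4        77.50        64.7403       258.9614
  5        77.50        61.8932       309.4662
  6        77.50        59.1714       355.0282
  7        77.50        56.5692       395.9843
  8        77.50        54.0814       432.6515
  9     1,077.50       718.8398     6,469.5583
  Σ                  1,227.9390     8,640.5637
Price P = Σ PV = 1,227.9390.
Macaulay duration = Σ(t·PV) / P = 8,640.5637 / 1,227.9390 = 7.03664 years.

7.037 years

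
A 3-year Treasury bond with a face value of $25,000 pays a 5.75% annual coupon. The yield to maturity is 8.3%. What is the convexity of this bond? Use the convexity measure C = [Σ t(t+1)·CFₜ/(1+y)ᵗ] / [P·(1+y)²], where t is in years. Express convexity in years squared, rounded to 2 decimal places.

With y = 0.083:
  t   CF        PV=CF/(1+0.083)^t    t·PV        t(t+1)·PV
  1     1,437.50     1,327.3315     1,327.3315       2,654.6630
  2     1,437.50     1,225.6062     2,451.2123       7,353.6370
  3    26,437.50    20,813.0158    62,439.0475     249,756.1901
  Σ                 23,365.9535    66,217.5914     259,764.4902
P = 23,365.9535.
Convexity = Σ t(t+1)·PV / [P·(1+y)²] = 259,764.4902 / (23,365.9535 × 1.172889) = 9.47849.

9.48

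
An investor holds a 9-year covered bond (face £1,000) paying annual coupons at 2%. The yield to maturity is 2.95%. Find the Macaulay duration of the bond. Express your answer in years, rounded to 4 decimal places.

8.2930 years

Periodic yield y = 0.0295. Discount each cash flow and weight by its year:
  t   CF        PV=CF/(1+0.0295)^t    t·PV
  1        20.00        19.4269        19.4269
  2        20.00        18.8702        37.7405
  3        20.00        18.3295        54.9885
  4        20.00        17.8043        71.2171
  5        20.00        17.2941        86.4706
  6        20.00        16.7986       100.7913
  7        20.00        16.3172       114.2204
  8        20.00        15.8496       126.7971
  9     1,020.00       785.1688     7,066.5189
  Σ                    925.8592     7,678.1712
Price P = Σ PV = 925.8592.
Macaulay duration = Σ(t·PV) / P = 7,678.1712 / 925.8592 = 8.29302 years.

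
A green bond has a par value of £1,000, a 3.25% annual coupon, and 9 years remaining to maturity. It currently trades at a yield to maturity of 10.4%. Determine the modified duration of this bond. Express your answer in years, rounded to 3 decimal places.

Periodic yield y = 0.104. First find Macaulay duration:
  t   CF        PV=CF/(1+0.104)^t    t·PV
  1        32.50        29.4384        29.4384
  2        32.50        26.6652        53.3304
  3        32.50        24.1533        72.4598
  4        32.50        21.8780        87.5119
  5        32.50        19.8170        99.0850
  6        32.50        17.9502       107.7011
  7        32.50        16.2592       113.8146
  8        32.50        14.7276       117.8205
  9     1,032.50       423.8073     3,814.2654
  Σ                    594.6961     4,495.4272
P = 594.6961; Macaulay duration = 4,495.4272 / 594.6961 = 7.55920 years.
Modified duration = D_Mac / (1 + y) = 7.55920 / 1.104 = 6.84710 years.

6.847 years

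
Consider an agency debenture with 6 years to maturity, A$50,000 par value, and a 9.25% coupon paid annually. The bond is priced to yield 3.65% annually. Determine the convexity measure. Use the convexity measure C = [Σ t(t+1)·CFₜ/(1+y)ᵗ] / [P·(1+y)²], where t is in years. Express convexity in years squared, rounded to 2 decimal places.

With y = 0.0365:
  t   CF        PV=CF/(1+0.0365)^t    t·PV        t(t+1)·PV
  1     4,625.00     4,462.1322     4,462.1322       8,924.2644
  2     4,625.00     4,304.9997     8,609.9994      25,829.9981
  3     4,625.00     4,153.4006    12,460.2017      49,840.8068
  4     4,625.00     4,007.1400    16,028.5598      80,142.7992
  5     4,625.00     3,866.0299    19,330.1493     115,980.8960
  6    54,625.00    44,053.0124   264,318.0744   1,850,226.5210
  Σ                 64,846.7147   325,209.1168   2,130,945.2854
P = 64,846.7147.
Convexity = Σ t(t+1)·PV / [P·(1+y)²] = 2,130,945.2854 / (64,846.7147 × 1.074332) = 30.58762.

30.59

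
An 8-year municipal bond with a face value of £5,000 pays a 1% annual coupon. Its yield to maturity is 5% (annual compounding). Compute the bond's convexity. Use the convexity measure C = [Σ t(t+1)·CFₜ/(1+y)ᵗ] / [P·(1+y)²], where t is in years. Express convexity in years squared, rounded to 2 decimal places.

With y = 0.05:
  t   CF        PV=CF/(1+0.05)^t    t·PV        t(t+1)·PV
  1        50.00        47.6190        47.6190          95.2381
  2        50.00        45.3515        90.7029         272.1088
  3        50.00        43.1919       129.5756         518.3026
  4        50.00        41.1351       164.5405         822.7025
  5        50.00        39.1763       195.8815       1,175.2892
  6        50.00        37.3108       223.8646       1,567.0523
  7        50.00        35.5341       248.7385       1,989.9077
  8     5,050.00     3,418.0388    27,344.3102     246,098.7920
  Σ                  3,707.3574    28,445.2330     252,539.3933
P = 3,707.3574.
Convexity = Σ t(t+1)·PV / [P·(1+y)²] = 252,539.3933 / (3,707.3574 × 1.102500) = 61.78543.

61.79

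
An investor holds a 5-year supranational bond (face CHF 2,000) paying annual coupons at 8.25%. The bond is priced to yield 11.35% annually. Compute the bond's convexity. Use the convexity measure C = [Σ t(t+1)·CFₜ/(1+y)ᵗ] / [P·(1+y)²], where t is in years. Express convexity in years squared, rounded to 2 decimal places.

With y = 0.1135:
  t   CF        PV=CF/(1+0.1135)^t    t·PV        t(t+1)·PV
  1       165.00       148.1814       148.1814         296.3628
  2       165.00       133.0772       266.1543         798.4629
  3       165.00       119.5125       358.5375       1,434.1498
  4       165.00       107.3305       429.3219       2,146.6095
  5     2,165.00     1,264.7561     6,323.7807      37,942.6840
  Σ                  1,772.8577     7,525.9757      42,618.2691
P = 1,772.8577.
Convexity = Σ t(t+1)·PV / [P·(1+y)²] = 42,618.2691 / (1,772.8577 × 1.239882) = 19.38838.

19.39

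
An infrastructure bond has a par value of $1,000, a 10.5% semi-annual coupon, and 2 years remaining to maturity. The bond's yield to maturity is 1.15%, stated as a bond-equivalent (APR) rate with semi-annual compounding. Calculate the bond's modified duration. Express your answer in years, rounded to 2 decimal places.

1.86 years

Periodic yield y = 0.00575. First find Macaulay duration:
  t   CF        PV=CF/(1+0.00575)^t    t·PV
  1        52.50        52.1999        52.1999
  2        52.50        51.9014       103.8028
  3        52.50        51.6047       154.8141
  4     1,052.50     1,028.6365     4,114.5461
  Σ                  1,184.3425     4,425.3628
P = 1,184.3425; Macaulay duration = 4,425.3628 / 1,184.3425 = 3.73656 half-year periods = 1.86828 years.
Modified duration = D_Mac / (1 + y) = 1.86828 / 1.00575 = 1.85760 years.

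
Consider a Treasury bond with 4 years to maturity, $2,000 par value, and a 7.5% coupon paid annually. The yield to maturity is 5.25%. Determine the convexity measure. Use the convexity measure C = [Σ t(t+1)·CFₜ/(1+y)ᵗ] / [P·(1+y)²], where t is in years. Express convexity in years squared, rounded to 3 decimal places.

15.759

With y = 0.0525:
  t   CF        PV=CF/(1+0.0525)^t    t·PV        t(t+1)·PV
  1       150.00       142.5178       142.5178         285.0356
  2       150.00       135.4089       270.8177         812.4531
  3       150.00       128.6545       385.9635       1,543.8539
  4     2,150.00     1,752.0643     7,008.2572      35,041.2861
  Σ                  2,158.6455     7,807.5562      37,682.6287
P = 2,158.6455.
Convexity = Σ t(t+1)·PV / [P·(1+y)²] = 37,682.6287 / (2,158.6455 × 1.107756) = 15.75853.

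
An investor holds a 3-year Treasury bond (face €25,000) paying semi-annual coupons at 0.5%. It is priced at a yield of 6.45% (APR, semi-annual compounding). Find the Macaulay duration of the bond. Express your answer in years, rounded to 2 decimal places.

2.98 years

Periodic yield y = 0.03225. Discount each cash flow and weight by its period:
  t   CF        PV=CF/(1+0.03225)^t    t·PV
  1        62.50        60.5473        60.5473
  2        62.50        58.6557       117.3114
  3        62.50        56.8232       170.4695
  4        62.50        55.0479       220.1914
  5        62.50        53.3280       266.6402
  6    25,062.50    20,716.4359   124,298.6154
  Σ                 21,000.8380   125,133.7753
Price P = Σ PV = 21,000.8380.
Macaulay duration = Σ(t·PV) / P = 125,133.7753 / 21,000.8380 = 5.95851 half-year periods.
In years: 5.95851 / 2 = 2.97926 years.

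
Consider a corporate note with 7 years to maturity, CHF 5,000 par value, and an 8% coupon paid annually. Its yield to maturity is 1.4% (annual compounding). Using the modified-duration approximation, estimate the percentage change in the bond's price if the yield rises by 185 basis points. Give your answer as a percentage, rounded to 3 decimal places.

-10.716%

Periodic yield y = 0.014. Modified duration first:
  t   CF        PV=CF/(1+0.014)^t    t·PV
  1       400.00       394.4773       394.4773
  2       400.00       389.0309       778.0618
  3       400.00       383.6597     1,150.9790
  4       400.00       378.3626     1,513.4503
  5       400.00       373.1386     1,865.6932
  6       400.00       367.9868     2,207.9209
  7     5,400.00     4,899.2328    34,294.6295
  Σ                  7,185.8887    42,205.2119
P = 7,185.8887; D_Mac = 5.87335 yrs; D_mod = 5.87335/(1+0.014) = 5.79225 yrs.
ΔP/P ≈ -D_mod · Δy = -5.79225 × (+0.0185) = -0.107157 = -10.7157%.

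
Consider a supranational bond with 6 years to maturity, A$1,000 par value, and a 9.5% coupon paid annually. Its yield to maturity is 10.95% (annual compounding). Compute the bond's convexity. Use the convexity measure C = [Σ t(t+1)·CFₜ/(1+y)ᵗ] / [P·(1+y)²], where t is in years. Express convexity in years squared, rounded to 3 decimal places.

25.163

With y = 0.1095:
  t   CF        PV=CF/(1+0.1095)^t    t·PV        t(t+1)·PV
  1        95.00        85.6242        85.6242         171.2483
  2        95.00        77.1736       154.3473         463.0418
  3        95.00        69.5571       208.6714         834.6856
  4        95.00        62.6923       250.7693       1,253.8465
  5        95.00        56.5050       282.5251       1,695.1508
  6     1,095.00       587.0165     3,522.0988      24,654.6914
  Σ                    938.5687     4,504.0360      29,072.6644
P = 938.5687.
Convexity = Σ t(t+1)·PV / [P·(1+y)²] = 29,072.6644 / (938.5687 × 1.230990) = 25.16310.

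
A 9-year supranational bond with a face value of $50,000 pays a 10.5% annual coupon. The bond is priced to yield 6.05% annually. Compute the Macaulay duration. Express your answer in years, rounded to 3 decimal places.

Periodic yield y = 0.0605. Discount each cash flow and weight by its year:
  t   CF        PV=CF/(1+0.0605)^t    t·PV
  1     5,250.00     4,950.4950     4,950.4950
  2     5,250.00     4,668.0764     9,336.1529
  3     5,250.00     4,401.7694    13,205.3081
  4     5,250.00     4,150.6548    16,602.6191
  5     5,250.00     3,913.8659    19,569.3294
  6     5,250.00     3,690.5855    22,143.5128
  7     5,250.00     3,480.0429    24,360.3001
  8     5,250.00     3,281.5114    26,252.0914
  9    55,250.00    32,563.8861   293,074.9747
  Σ                 65,100.8873   429,494.7834
Price P = Σ PV = 65,100.8873.
Macaulay duration = Σ(t·PV) / P = 429,494.7834 / 65,100.8873 = 6.59737 years.

6.597 years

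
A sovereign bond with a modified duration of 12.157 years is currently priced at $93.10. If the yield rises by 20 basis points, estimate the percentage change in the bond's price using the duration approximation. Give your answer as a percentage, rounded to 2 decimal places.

Duration approximation: ΔP/P ≈ -D_mod · Δy = -12.157 × (+0.002) = -0.024314.
As a percentage: -2.4314%.

-2.43%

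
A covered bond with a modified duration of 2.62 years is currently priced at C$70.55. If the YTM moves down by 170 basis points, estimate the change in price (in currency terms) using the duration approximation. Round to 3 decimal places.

+C$3.142

Duration approximation: ΔP/P ≈ -D_mod · Δy = -2.62 × (-0.017) = +0.044540.
ΔP ≈ 70.55 × (+0.044540) = +3.142297.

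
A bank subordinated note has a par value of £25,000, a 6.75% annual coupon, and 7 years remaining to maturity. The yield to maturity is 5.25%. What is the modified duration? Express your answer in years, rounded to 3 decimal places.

Periodic yield y = 0.0525. First find Macaulay duration:
  t   CF        PV=CF/(1+0.0525)^t    t·PV
  1     1,687.50     1,603.3254     1,603.3254
  2     1,687.50     1,523.3496     3,046.6991
  3     1,687.50     1,447.3630     4,342.0890
  4     1,687.50     1,375.1668     5,500.6670
  5     1,687.50     1,306.5717     6,532.8587
  6     1,687.50     1,241.3983     7,448.3899
  7    26,687.50    18,653.1920   130,572.3441
  Σ                 27,150.3668   159,046.3733
P = 27,150.3668; Macaulay duration = 159,046.3733 / 27,150.3668 = 5.85798 years.
Modified duration = D_Mac / (1 + y) = 5.85798 / 1.0525 = 5.56578 years.

5.566 years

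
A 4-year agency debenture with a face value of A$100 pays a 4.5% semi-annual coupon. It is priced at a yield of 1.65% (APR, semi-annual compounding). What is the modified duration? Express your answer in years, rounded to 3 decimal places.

3.693 years

Periodic yield y = 0.00825. First find Macaulay duration:
  t   CF        PV=CF/(1+0.00825)^t    t·PV
  1         2.25         2.2316         2.2316
  2         2.25         2.2133         4.4267
  3         2.25         2.1952         6.5857
  4         2.25         2.1773         8.7090
  5         2.25         2.1594        10.7972
  6         2.25         2.1418        12.8506
  7         2.25         2.1242        14.8697
  8       102.25        95.7453       765.9624
  Σ                    110.9882       826.4329
P = 110.9882; Macaulay duration = 826.4329 / 110.9882 = 7.44614 half-year periods = 3.72307 years.
Modified duration = D_Mac / (1 + y) = 3.72307 / 1.00825 = 3.69260 years.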